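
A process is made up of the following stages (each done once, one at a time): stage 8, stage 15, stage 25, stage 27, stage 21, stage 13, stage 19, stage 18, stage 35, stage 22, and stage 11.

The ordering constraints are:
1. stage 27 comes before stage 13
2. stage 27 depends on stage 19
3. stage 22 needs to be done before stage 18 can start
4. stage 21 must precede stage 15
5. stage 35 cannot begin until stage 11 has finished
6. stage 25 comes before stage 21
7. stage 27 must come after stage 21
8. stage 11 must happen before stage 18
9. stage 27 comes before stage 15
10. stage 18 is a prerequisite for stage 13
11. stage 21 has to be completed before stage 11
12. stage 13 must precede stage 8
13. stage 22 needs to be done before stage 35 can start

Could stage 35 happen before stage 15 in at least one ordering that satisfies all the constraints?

Yes

The constraints leave stage 35 and stage 15 unordered relative to each other; nothing requires stage 15 earlier.
That means at least one valid schedule has stage 35 before stage 15.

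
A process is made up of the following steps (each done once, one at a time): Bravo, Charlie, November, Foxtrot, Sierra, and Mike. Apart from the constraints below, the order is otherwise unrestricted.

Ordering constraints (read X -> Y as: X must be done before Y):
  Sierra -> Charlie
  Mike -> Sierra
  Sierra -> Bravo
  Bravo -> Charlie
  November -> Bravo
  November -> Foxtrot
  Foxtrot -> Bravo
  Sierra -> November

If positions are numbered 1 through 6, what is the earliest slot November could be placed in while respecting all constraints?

3

The steps that are forced before November, directly or transitively, are Sierra, Mike. That's 2 steps.
So at minimum 2 steps come before November, putting November no earlier than position 3. That position is achievable by scheduling exactly those predecessors first.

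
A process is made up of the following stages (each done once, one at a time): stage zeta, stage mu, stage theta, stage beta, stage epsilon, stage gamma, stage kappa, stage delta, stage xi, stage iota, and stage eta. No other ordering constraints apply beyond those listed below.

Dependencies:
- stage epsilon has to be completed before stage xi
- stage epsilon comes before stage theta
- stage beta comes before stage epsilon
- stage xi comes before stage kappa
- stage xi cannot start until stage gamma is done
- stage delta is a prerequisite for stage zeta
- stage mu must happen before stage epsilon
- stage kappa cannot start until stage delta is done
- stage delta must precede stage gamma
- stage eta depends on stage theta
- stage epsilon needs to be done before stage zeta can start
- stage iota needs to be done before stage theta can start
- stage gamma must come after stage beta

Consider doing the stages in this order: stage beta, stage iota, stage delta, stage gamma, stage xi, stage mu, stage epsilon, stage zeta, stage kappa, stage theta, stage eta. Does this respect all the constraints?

Here stage epsilon comes after stage xi.
Since stage epsilon is required before stage xi, the ordering is invalid.

No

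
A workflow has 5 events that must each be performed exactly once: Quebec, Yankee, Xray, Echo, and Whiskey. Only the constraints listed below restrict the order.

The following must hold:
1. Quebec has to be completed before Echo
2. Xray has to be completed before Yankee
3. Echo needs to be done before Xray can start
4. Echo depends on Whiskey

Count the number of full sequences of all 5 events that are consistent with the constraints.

2

2 events have no prerequisites (Quebec, Whiskey), so any of them could come first.
Counting all ways to extend the partial order to a total order gives 2.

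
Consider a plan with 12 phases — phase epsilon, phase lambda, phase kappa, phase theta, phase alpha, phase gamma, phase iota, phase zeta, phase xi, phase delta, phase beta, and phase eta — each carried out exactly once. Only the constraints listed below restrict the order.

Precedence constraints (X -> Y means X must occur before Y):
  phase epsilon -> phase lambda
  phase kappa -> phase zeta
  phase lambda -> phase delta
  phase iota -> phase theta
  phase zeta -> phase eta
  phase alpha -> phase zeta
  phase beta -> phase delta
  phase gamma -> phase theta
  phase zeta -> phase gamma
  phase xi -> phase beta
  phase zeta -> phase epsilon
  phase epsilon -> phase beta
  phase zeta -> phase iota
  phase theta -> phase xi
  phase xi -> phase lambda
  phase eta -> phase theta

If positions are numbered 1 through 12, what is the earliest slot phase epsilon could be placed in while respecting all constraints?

Every phase that must precede phase epsilon has to come before it. Tracing all chains that end at phase epsilon, those phases are: phase kappa, phase alpha, phase zeta — 3 in total.
So at minimum 3 phases come before phase epsilon, putting phase epsilon no earlier than position 4. That position is achievable by scheduling exactly those predecessors first.

4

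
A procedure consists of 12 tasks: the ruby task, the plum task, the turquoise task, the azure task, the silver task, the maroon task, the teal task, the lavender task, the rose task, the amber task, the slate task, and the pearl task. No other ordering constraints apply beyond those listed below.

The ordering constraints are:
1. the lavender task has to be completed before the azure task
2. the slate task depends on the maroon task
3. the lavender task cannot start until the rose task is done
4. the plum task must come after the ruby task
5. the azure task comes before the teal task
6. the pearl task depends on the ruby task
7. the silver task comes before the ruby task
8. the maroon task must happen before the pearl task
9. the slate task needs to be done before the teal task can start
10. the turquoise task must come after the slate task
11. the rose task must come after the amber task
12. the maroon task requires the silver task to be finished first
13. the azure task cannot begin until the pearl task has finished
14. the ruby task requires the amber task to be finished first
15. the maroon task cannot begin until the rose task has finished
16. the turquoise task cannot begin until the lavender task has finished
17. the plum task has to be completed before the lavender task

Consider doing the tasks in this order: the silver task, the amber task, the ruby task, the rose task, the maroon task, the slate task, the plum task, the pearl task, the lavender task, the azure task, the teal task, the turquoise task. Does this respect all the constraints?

Yes

Checking each listed constraint against this order: for instance, the slate task is in position 6 and the turquoise task in position 12, so that constraint holds — and the remaining constraints check out the same way.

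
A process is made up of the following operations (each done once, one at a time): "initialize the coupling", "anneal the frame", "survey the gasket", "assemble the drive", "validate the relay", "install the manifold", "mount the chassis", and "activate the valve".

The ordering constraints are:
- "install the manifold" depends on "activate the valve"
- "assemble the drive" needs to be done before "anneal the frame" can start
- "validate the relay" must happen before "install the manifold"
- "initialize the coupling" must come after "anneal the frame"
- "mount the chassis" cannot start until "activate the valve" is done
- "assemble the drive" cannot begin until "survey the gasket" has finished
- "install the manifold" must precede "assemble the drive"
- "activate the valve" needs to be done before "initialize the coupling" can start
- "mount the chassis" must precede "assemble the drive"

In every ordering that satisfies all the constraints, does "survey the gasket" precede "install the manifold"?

Nothing in the constraints links "survey the gasket" and "install the manifold"; they are unordered relative to each other.
So "survey the gasket" can come before "install the manifold" or after — it is not forced.

No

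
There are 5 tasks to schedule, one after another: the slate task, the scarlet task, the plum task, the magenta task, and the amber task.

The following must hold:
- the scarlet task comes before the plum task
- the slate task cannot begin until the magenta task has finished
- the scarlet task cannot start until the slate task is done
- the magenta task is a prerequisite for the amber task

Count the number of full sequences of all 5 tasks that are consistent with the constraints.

The magenta task is the only task with nothing required before it, so every ordering starts there.
Systematically extending each partial ordering one task at a time and counting, there are 4 complete orderings.

4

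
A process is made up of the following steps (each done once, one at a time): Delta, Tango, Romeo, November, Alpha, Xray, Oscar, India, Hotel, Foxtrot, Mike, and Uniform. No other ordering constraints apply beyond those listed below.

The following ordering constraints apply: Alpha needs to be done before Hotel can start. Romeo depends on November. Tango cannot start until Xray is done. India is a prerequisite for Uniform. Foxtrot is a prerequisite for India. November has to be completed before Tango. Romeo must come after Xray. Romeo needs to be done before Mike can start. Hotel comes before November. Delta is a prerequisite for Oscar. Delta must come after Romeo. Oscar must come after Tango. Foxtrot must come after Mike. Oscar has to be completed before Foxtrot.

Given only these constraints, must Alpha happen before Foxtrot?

Yes

Tracing the constraints gives a chain: Alpha → Hotel → November → Tango → Oscar → Foxtrot.
Hence Alpha necessarily comes before Foxtrot.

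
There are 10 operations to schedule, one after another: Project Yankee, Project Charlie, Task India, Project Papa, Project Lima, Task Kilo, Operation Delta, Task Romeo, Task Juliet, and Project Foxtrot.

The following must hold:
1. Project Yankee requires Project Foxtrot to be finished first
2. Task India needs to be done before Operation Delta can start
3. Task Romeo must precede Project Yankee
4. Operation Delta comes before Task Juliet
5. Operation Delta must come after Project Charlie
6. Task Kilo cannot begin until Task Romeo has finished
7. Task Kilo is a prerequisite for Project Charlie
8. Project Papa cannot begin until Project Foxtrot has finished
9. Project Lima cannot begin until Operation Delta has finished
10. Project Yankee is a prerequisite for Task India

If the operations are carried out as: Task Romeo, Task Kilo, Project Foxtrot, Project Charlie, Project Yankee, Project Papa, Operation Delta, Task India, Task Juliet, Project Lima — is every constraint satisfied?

In the proposed order, Operation Delta appears before Task India.
Since Task India is required before Operation Delta, the ordering is invalid.

No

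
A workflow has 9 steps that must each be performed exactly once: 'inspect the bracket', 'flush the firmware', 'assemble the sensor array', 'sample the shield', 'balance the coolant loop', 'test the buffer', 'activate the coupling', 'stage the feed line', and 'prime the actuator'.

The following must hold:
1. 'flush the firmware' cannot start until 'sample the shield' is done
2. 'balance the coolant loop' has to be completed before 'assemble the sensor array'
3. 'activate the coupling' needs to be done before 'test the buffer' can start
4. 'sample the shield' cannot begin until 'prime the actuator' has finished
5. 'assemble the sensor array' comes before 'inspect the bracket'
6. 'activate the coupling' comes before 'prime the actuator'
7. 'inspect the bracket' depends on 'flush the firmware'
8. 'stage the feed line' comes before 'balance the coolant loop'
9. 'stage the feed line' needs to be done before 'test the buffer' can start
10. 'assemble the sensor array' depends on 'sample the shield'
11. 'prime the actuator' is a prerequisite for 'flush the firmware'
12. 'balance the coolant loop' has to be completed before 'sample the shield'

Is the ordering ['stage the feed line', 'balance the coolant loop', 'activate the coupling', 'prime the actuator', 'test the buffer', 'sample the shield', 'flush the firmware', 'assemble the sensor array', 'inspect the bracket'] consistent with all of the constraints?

Every stated constraint is respected: 'balance the coolant loop' sits at position 2, ahead of 'assemble the sensor array' at position 8, and each of the other listed pairs likewise has the predecessor earlier in the sequence.

Yes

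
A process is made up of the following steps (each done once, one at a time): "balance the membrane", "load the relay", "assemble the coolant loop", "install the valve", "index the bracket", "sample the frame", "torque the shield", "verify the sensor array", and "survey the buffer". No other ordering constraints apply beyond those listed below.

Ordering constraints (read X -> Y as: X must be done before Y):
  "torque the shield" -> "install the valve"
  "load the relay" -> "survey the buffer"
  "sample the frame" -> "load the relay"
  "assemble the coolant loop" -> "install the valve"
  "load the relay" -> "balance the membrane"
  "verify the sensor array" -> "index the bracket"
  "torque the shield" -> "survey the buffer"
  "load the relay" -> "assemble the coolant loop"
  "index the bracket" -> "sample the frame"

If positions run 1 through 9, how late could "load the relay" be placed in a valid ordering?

The steps that are forced after "load the relay", directly or by a chain of constraints, are "balance the membrane", "assemble the coolant loop", "install the valve", "survey the buffer". That's 4 steps.
With 4 mandatory successors out of 9 steps total, the latest slot for "load the relay" is 9−4 = 5, and it's reachable by doing all non-successors before "load the relay".

5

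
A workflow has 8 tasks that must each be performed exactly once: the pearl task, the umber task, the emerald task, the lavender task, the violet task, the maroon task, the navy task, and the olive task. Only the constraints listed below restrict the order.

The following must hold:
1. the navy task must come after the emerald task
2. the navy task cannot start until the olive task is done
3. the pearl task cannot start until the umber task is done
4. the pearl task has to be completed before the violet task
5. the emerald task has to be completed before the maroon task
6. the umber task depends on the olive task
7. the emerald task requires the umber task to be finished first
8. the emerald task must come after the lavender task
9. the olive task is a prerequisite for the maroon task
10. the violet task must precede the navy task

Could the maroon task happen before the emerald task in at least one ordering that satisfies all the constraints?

No

There is a dependency chain the emerald task → the maroon task, so the maroon task always comes after the emerald task.
So no valid ordering can have the maroon task before the emerald task.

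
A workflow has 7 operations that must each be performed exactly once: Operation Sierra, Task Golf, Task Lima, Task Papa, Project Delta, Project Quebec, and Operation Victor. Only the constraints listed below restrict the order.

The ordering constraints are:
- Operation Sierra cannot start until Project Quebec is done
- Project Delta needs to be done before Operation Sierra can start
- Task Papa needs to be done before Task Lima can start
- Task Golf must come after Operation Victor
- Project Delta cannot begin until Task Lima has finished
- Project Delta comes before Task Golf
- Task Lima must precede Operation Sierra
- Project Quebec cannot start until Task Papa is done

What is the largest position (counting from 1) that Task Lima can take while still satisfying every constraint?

4

Every operation that must follow Task Lima has to come after it. Tracing all chains starting from Task Lima, those operations are: Operation Sierra, Task Golf, Project Delta — 3 in total.
So at least 3 operations follow Task Lima, putting Task Lima no later than position 4. That position is achievable by scheduling everything else first.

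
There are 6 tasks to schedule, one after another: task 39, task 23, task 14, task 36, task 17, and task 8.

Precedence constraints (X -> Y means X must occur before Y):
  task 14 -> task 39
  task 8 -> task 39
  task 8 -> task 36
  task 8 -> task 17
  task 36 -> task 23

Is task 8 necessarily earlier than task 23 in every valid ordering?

There is a constraint chain task 8 → task 36 → task 23.
Hence task 8 necessarily comes before task 23.

Yes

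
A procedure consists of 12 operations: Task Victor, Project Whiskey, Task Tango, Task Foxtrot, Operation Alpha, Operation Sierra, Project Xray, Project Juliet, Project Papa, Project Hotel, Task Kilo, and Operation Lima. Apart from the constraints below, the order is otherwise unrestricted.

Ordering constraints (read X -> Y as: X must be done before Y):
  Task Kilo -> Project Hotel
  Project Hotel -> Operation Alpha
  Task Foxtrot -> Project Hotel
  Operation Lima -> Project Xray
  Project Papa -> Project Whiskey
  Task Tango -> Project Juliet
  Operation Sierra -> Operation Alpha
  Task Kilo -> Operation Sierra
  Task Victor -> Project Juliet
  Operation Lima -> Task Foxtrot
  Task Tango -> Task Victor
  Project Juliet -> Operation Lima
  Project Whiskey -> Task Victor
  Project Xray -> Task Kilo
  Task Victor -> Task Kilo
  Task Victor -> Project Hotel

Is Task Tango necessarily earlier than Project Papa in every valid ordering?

No

No chain of constraints connects Task Tango to Project Papa in either direction.
There exist valid orderings with Project Papa before Task Tango, so Task Tango is not required to come first.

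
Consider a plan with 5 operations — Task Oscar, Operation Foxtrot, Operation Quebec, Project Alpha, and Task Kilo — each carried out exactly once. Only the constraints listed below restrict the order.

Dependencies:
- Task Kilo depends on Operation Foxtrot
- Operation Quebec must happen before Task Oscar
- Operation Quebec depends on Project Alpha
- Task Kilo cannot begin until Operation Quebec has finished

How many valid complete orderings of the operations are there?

7

The operations with no prerequisites are Operation Foxtrot, Project Alpha; any of them can be placed first.
Enumerating by repeatedly choosing an available operation (one whose prerequisites are all placed) gives 7 distinct complete orderings.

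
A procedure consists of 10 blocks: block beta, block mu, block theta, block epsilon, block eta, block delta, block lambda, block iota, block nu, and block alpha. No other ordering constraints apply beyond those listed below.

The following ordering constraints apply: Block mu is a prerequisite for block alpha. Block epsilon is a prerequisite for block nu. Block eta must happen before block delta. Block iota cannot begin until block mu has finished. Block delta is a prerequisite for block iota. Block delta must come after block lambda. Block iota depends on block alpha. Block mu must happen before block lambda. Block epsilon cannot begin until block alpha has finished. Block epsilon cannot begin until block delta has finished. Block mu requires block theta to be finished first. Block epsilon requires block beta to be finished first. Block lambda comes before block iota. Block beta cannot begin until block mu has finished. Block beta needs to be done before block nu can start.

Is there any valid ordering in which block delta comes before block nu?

Yes

The constraints force block delta before block nu, so yes — every valid ordering has block delta earlier.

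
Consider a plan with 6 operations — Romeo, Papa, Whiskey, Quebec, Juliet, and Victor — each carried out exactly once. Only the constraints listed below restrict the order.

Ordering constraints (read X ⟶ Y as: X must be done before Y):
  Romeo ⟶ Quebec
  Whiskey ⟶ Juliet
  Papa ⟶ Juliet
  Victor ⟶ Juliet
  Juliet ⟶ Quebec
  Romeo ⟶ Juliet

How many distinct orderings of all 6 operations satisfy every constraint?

The operations with no prerequisites are Romeo, Papa, Whiskey, Victor; any of them can be placed first.
Counting all ways to extend the partial order to a total order gives 24.

24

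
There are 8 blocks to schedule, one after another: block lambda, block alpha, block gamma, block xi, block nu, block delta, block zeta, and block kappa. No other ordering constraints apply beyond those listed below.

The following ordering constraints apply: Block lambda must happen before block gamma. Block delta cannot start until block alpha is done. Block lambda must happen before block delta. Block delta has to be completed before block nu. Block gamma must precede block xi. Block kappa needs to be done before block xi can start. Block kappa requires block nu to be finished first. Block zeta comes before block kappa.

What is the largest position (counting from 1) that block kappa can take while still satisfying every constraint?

7

The only block forced after block kappa (directly or by a chain) is block xi.
With 1 mandatory successor out of 8 blocks total, the latest slot for block kappa is 8−1 = 7, and it's reachable by doing all non-successors before block kappa.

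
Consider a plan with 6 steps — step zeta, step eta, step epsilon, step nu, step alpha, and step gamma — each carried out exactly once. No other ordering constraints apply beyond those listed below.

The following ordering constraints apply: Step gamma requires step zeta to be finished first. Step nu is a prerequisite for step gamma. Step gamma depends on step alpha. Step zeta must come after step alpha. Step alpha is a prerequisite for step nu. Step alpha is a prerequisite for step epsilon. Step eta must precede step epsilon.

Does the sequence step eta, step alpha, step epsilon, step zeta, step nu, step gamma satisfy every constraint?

Yes

Checking each listed constraint against this order: for instance, step alpha is in position 2 and step gamma in position 6, so that constraint holds — and the remaining constraints check out the same way.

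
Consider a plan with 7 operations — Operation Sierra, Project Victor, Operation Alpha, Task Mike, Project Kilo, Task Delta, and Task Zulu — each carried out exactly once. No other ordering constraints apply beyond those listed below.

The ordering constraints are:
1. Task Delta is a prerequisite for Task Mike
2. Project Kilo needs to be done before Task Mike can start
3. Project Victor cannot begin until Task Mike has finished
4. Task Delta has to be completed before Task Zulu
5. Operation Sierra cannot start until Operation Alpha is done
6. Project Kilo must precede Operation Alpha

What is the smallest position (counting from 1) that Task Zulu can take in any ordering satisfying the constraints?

2

The only operation forced before Task Zulu (directly or transitively) is Task Delta.
With 1 mandatory predecessor, the earliest Task Zulu can sit is position 1+1 = 2, and placing just that one first achieves it.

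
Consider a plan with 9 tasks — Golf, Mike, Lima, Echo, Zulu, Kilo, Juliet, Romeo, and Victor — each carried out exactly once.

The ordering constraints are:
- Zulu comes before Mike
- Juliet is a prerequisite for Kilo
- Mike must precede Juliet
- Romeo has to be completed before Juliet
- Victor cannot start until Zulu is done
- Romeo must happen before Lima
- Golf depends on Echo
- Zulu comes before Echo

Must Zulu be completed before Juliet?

Yes

Tracing the constraints gives a chain: Zulu → Mike → Juliet.
So Zulu must precede Juliet in any valid ordering.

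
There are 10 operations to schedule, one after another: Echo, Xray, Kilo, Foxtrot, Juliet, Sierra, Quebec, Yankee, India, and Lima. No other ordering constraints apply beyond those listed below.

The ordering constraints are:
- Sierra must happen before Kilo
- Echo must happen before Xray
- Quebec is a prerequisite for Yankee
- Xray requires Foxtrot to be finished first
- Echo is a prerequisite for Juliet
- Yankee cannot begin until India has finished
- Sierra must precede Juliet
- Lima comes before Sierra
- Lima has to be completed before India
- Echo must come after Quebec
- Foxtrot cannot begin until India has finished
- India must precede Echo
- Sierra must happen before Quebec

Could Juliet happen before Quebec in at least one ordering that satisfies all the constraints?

No

The constraints give a chain Quebec → Echo → Juliet, which forces Quebec before Juliet.
Hence Juliet can never be scheduled before Quebec.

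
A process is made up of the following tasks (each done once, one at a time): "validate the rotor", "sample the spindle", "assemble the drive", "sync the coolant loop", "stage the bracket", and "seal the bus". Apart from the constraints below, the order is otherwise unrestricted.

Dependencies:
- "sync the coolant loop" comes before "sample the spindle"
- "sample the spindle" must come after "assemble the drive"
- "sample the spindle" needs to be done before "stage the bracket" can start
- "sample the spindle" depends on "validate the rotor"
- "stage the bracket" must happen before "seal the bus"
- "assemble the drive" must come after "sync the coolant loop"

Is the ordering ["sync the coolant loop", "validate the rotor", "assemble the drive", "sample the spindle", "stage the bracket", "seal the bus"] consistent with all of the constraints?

Yes

Checking each listed constraint against this order: for instance, "sync the coolant loop" is in position 1 and "sample the spindle" in position 4, so that constraint holds — and the remaining constraints check out the same way.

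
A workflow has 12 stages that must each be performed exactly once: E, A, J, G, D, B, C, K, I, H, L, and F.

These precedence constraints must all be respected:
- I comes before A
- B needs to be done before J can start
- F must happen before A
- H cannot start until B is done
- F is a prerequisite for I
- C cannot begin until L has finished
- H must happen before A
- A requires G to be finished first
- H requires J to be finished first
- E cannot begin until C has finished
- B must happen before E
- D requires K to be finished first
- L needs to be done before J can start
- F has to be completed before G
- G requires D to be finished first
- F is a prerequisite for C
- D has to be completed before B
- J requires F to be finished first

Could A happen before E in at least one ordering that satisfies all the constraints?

No chain of constraints runs from E to A, so E is not required to come first.
So a valid ordering placing A earlier than E exists.

Yes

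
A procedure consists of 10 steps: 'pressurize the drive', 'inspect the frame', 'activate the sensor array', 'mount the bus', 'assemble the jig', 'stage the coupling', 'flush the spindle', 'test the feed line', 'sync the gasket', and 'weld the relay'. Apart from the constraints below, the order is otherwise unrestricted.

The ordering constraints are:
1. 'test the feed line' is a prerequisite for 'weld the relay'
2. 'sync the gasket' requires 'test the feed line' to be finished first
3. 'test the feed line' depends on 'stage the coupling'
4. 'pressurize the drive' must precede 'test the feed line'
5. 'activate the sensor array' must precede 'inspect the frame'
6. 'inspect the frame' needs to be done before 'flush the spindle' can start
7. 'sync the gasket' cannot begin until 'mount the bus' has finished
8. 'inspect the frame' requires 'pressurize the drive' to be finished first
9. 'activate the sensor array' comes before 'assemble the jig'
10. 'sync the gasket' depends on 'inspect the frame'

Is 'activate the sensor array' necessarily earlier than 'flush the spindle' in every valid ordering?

Following the dependencies: 'activate the sensor array' → 'inspect the frame' → 'flush the spindle'.
That forces 'activate the sensor array' before 'flush the spindle' in every valid schedule.

Yes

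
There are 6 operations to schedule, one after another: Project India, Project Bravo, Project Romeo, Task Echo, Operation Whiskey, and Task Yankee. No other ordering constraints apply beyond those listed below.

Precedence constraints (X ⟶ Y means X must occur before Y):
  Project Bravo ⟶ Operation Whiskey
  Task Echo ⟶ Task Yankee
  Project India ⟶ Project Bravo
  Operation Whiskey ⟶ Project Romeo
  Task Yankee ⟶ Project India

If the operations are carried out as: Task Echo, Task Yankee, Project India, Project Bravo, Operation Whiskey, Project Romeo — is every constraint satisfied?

Checking each listed constraint against this order: for instance, Task Echo is in position 1 and Task Yankee in position 2, so that constraint holds — and the remaining constraints check out the same way.

Yes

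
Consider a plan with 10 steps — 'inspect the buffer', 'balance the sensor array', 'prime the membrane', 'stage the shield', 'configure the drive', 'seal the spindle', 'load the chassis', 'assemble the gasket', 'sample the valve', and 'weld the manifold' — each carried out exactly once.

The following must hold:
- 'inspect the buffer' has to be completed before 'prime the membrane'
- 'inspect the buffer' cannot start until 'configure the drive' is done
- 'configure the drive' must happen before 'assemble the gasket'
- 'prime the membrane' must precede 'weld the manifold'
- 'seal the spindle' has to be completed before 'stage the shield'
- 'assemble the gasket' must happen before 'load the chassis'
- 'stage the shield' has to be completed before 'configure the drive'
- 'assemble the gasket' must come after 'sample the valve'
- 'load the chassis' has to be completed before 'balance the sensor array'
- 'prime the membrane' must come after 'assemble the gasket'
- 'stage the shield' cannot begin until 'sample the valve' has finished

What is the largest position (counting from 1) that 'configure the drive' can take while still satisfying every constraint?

4

The steps that are forced after 'configure the drive', directly or by a chain of constraints, are 'inspect the buffer', 'balance the sensor array', 'prime the membrane', 'load the chassis', 'assemble the gasket', 'weld the manifold'. That's 6 steps.
With 6 mandatory successors out of 10 steps total, the latest slot for 'configure the drive' is 10−6 = 4, and it's reachable by doing all non-successors before 'configure the drive'.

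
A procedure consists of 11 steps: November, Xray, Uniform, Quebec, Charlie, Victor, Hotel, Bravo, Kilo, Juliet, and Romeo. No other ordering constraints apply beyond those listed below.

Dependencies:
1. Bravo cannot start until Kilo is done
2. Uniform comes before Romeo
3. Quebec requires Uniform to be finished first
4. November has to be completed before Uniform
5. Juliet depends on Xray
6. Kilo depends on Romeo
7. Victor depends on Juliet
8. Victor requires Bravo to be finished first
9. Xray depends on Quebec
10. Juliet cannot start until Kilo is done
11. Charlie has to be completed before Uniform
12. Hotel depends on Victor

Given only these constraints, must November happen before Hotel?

Yes

There is a constraint chain November → Uniform → Romeo → Kilo → Juliet → Victor → Hotel.
So November must precede Hotel in any valid ordering.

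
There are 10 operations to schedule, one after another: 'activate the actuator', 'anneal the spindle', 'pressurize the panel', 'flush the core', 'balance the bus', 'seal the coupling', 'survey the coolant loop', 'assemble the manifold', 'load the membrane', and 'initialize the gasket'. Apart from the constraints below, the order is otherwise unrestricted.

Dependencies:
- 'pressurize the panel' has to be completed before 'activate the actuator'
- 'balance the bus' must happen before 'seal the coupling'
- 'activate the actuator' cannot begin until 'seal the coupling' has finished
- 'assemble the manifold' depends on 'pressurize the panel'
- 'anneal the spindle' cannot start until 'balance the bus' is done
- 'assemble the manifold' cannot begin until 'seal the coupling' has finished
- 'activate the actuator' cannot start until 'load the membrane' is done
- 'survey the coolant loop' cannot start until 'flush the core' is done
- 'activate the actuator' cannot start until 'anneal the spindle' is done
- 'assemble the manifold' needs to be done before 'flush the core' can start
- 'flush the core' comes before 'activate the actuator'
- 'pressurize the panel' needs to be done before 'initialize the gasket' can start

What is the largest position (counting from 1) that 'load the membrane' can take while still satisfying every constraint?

Following the constraints forward from 'load the membrane', its only required successor is 'activate the actuator'.
So at least 1 operation follows 'load the membrane', putting 'load the membrane' no later than position 9. That position is achievable by scheduling everything else first.

9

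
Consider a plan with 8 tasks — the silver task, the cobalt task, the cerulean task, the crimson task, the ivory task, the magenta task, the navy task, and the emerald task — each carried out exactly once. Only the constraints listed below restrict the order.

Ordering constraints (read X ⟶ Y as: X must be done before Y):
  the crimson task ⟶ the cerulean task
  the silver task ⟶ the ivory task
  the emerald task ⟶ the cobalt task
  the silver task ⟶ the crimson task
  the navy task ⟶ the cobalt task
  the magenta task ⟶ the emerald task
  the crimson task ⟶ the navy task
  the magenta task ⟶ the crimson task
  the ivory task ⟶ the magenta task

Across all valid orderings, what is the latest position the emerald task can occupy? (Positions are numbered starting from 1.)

7

Following the constraints forward from the emerald task, its only required successor is the cobalt task.
With 1 mandatory successor out of 8 tasks total, the latest slot for the emerald task is 8−1 = 7, and it's reachable by doing all non-successors before the emerald task.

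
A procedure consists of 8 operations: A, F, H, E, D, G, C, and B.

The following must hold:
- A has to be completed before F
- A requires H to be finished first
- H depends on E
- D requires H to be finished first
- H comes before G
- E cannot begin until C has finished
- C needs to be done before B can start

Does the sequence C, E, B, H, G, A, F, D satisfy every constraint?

Yes

Checking each listed constraint against this order: for instance, H is in position 4 and D in position 8, so that constraint holds — and the remaining constraints check out the same way.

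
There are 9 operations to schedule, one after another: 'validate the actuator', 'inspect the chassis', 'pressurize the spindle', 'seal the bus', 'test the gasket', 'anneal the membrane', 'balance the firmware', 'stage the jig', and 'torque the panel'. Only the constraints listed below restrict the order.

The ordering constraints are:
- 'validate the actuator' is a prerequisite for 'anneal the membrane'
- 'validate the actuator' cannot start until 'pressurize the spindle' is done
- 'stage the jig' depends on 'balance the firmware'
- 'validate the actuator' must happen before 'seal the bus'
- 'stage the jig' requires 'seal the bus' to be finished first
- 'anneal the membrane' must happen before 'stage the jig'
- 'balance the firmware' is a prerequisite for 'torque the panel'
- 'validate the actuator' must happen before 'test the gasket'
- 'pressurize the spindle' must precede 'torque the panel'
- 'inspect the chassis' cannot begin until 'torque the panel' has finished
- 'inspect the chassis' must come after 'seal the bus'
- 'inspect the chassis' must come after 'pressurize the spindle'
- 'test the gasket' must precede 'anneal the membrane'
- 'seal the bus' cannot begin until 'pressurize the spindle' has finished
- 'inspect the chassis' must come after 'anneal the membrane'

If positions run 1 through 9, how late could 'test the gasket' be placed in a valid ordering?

6

Following every chain forward from 'test the gasket', the operations that must come later are 'inspect the chassis', 'anneal the membrane', 'stage the jig' — 3 of them.
So at least 3 operations follow 'test the gasket', putting 'test the gasket' no later than position 6. That position is achievable by scheduling everything else first.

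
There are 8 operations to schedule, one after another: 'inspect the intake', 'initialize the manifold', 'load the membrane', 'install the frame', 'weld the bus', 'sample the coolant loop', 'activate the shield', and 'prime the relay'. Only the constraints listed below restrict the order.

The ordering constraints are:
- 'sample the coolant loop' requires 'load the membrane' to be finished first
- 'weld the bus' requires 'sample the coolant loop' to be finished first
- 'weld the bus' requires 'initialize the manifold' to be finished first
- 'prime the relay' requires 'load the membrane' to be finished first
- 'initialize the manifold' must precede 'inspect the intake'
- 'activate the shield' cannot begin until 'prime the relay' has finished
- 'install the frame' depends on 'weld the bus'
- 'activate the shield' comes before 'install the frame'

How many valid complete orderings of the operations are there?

The operations with no prerequisites are 'initialize the manifold', 'load the membrane'; any of them can be placed first.
Systematically extending each partial ordering one operation at a time and counting, there are 137 complete orderings.

137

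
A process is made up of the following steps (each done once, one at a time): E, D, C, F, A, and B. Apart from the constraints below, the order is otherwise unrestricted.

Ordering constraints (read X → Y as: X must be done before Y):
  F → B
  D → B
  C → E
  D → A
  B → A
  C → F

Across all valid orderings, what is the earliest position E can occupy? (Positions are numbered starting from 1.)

Working backwards through the constraints from E, its only required predecessor is C.
So at minimum 1 step comes before E, putting E no earlier than position 2. That position is achievable by scheduling exactly that predecessor first.

2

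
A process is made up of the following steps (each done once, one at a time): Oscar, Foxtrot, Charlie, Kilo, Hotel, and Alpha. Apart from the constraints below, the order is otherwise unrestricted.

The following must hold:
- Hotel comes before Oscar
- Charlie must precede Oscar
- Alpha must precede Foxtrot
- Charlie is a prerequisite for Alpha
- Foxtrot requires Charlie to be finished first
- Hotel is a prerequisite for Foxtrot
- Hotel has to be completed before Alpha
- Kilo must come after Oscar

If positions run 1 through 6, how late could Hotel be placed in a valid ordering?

The steps that are forced after Hotel, directly or by a chain of constraints, are Oscar, Foxtrot, Kilo, Alpha. That's 4 steps.
With 4 mandatory successors out of 6 steps total, the latest slot for Hotel is 6−4 = 2, and it's reachable by doing all non-successors before Hotel.

2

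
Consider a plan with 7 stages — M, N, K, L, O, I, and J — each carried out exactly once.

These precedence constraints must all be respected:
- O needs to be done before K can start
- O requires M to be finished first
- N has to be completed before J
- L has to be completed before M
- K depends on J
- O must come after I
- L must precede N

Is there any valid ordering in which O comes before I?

No

Following I → O, I must precede O in every valid ordering.
Hence O can never be scheduled before I.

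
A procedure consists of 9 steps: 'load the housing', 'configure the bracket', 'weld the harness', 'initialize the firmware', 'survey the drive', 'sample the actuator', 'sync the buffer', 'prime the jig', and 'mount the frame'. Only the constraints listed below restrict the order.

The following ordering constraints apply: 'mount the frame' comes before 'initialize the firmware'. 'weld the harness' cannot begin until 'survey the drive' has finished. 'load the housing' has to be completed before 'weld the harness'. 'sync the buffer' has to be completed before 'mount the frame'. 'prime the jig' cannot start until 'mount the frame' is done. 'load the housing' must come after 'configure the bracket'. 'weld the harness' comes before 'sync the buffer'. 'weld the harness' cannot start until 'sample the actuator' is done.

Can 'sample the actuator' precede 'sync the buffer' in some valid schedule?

Yes

The constraints force 'sample the actuator' before 'sync the buffer', so yes — every valid ordering has 'sample the actuator' earlier.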